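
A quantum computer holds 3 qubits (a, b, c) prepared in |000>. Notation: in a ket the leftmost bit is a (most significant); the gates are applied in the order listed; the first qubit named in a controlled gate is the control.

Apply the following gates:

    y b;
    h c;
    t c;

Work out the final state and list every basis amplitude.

The final amplitudes are sqrt(2)*I/2 on |010>, sqrt(2)*exp(3*I*pi/4)/2 on |011>, and 0 on every other basis state.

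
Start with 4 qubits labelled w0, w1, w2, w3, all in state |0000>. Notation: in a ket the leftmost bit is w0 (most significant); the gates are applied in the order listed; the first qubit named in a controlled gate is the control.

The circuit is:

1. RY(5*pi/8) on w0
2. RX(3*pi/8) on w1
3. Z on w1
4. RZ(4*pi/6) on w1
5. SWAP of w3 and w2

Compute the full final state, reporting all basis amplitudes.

After the circuit, the state carries amplitude -sqrt(sqrt(2) + 2)*exp(2*I*pi/3)/4 on |0000>, (2 - sqrt(2 - sqrt(2)))*exp(5*I*pi/6)/4 on |0100>, (-2 - sqrt(2 - sqrt(2)))*exp(2*I*pi/3)/4 on |1000>, sqrt(sqrt(2) + 2)*exp(5*I*pi/6)/4 on |1100>, and 0 on every other basis state.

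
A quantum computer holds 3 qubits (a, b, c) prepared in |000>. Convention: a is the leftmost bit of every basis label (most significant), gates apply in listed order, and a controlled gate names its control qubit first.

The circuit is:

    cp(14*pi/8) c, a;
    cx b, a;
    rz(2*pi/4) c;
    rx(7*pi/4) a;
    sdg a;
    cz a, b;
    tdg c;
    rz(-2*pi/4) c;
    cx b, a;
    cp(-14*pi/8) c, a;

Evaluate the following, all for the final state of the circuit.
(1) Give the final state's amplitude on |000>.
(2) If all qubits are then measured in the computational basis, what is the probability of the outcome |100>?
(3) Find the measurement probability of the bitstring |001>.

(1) The final state's coefficient on |000> equals -sqrt(sqrt(2) + 2)/2.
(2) A full measurement returns |100> with probability 1/2 - sqrt(2)/4.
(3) Outcome |001> occurs with probability 0.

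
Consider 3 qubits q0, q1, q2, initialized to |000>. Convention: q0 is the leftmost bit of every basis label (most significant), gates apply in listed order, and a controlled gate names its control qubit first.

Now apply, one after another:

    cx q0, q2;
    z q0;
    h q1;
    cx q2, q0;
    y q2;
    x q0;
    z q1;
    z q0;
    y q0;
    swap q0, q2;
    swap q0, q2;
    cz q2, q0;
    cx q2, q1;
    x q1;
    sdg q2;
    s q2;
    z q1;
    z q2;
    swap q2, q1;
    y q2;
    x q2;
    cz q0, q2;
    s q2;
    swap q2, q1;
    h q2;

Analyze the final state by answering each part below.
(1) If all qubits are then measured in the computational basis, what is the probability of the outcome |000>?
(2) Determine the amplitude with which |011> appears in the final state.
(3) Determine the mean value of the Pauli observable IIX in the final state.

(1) Outcome |000> occurs with probability 1/4.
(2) |011> carries amplitude -1/2 in the final state.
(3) In the final state, IIX has expectation -1.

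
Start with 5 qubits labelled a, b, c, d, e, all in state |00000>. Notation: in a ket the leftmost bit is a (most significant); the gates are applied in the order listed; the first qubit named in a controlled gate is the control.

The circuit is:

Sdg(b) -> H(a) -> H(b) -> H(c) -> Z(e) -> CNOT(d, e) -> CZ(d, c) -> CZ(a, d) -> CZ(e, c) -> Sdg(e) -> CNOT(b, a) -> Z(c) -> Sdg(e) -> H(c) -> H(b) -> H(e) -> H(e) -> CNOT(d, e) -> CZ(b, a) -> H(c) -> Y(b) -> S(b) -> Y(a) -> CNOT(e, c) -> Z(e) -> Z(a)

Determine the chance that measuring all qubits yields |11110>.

Outcome |11110> occurs with probability 0.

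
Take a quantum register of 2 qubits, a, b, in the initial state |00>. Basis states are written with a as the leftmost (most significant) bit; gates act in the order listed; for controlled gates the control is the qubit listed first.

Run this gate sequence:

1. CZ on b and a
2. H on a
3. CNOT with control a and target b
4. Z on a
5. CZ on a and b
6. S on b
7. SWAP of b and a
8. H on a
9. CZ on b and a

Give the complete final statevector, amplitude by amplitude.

The final amplitudes are 1/2 on |00>, I/2 on |01>, 1/2 on |10>, I/2 on |11>.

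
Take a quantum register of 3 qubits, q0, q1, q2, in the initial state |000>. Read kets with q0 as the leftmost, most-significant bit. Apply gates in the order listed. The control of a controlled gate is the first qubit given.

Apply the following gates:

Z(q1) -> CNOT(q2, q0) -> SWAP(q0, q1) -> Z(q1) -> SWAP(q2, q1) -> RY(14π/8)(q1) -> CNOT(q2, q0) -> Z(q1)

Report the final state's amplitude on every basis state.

The final amplitudes are -sqrt(sqrt(2) + 2)/2 on |000>, -sqrt(2 - sqrt(2))/2 on |010>, and 0 on every other basis state.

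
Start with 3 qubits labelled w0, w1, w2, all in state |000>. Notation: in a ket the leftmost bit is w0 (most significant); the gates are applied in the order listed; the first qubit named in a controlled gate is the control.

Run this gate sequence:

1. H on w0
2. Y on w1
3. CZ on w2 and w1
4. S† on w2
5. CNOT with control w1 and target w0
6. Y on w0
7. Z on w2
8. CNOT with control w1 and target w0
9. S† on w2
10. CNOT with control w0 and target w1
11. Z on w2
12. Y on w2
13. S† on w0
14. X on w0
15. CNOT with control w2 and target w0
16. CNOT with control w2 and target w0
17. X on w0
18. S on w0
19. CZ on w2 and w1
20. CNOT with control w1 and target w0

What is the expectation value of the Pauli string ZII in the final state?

The observable ZII averages to -1. Key observation: steps 13-18 multiply out to the identity, so the circuit reduces to the remaining gates.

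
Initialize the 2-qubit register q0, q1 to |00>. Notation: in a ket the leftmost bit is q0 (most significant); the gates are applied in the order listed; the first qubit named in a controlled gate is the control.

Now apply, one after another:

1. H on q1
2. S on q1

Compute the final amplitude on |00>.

|00> carries amplitude sqrt(2)/2 in the final state.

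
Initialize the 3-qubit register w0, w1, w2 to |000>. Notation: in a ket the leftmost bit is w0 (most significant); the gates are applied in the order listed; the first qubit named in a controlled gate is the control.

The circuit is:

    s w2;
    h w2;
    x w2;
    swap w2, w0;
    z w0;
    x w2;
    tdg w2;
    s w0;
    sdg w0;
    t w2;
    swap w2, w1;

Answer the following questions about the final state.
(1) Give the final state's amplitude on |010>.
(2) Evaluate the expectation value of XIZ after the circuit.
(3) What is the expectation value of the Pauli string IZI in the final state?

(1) The final state's coefficient on |010> equals sqrt(2)/2. Key observation: the block from step 7 through step 10 cancels to the identity and can be dropped.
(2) The expectation value of XIZ is -1.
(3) In the final state, IZI has expectation -1.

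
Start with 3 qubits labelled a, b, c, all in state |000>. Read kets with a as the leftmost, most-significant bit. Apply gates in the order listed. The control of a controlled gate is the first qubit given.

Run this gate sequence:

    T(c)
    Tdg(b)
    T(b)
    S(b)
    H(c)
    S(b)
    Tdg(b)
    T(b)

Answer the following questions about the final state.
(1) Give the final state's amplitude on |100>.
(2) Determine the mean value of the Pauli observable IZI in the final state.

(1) The final state's coefficient on |100> equals 0.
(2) The expectation value of IZI is 1.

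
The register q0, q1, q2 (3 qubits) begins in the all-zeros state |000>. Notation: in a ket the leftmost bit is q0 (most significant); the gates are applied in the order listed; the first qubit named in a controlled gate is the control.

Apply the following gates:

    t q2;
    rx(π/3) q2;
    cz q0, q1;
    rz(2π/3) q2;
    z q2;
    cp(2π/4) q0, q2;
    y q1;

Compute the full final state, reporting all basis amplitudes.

After the circuit, the state carries amplitude sqrt(3)*exp(I*pi/6)/2 on |010>, -exp(I*pi/3)/2 on |011>, and 0 on every other basis state.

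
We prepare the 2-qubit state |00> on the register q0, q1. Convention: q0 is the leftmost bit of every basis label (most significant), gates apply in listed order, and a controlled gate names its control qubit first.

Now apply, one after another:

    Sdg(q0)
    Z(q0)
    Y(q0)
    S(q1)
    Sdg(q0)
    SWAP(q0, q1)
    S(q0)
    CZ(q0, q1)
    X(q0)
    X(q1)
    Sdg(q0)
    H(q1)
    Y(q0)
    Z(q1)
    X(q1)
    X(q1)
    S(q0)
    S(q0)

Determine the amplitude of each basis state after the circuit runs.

The final amplitudes are -sqrt(2)/2 on |00>, sqrt(2)/2 on |01>, 0 on |10>, 0 on |11>.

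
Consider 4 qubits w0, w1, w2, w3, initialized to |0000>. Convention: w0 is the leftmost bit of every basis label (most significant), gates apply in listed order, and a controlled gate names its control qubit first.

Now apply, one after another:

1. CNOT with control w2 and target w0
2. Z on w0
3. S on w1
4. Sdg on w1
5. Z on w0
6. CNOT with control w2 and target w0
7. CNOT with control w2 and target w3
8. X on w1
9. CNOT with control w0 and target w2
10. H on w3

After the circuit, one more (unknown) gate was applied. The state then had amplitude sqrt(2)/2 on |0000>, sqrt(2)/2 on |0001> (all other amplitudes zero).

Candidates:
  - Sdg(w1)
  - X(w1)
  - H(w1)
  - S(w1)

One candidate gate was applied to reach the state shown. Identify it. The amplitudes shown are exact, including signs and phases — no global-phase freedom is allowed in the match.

The applied gate was X(w1). Key observation: steps 1-6 multiply out to the identity, so the circuit reduces to the remaining gates.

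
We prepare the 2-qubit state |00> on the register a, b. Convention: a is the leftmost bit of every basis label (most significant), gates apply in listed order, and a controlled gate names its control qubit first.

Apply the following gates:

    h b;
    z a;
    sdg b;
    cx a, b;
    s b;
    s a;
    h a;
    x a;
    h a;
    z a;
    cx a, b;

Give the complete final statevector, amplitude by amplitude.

The final amplitudes are sqrt(2)/2 on |00>, sqrt(2)/2 on |01>, 0 on |10>, 0 on |11>. Key observation: gates 7-10 undo each other exactly, leaving only the rest of the circuit to track.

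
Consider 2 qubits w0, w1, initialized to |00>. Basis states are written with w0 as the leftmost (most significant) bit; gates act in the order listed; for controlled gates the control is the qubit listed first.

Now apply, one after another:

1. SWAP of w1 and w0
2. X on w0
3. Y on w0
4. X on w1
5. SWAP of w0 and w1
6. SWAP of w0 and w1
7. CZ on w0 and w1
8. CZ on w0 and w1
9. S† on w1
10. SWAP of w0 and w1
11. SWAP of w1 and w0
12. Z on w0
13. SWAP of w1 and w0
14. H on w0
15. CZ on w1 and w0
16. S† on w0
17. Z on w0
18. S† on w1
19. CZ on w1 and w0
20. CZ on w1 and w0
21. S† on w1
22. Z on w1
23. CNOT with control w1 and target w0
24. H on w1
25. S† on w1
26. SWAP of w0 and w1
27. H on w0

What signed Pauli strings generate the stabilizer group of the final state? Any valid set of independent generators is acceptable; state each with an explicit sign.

The final state is stabilized by the group generated by +YI, -IY; other independent generating sets are equally valid. Key observation: steps 5-6 multiply out to the identity, so the circuit reduces to the remaining gates.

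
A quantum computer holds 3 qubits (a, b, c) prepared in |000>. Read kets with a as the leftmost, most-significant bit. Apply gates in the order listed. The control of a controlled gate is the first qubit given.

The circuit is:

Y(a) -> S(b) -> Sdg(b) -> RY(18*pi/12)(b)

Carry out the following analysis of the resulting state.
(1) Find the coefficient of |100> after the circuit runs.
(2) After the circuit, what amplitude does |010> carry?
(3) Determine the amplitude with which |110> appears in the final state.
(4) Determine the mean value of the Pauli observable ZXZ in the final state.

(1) |100> carries amplitude -sqrt(2)*I/2 in the final state. Key observation: gates 2-3 undo each other exactly, leaving only the rest of the circuit to track.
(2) |010> carries amplitude 0 in the final state.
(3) |110> carries amplitude sqrt(2)*I/2 in the final state.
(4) The expectation value of ZXZ is 1.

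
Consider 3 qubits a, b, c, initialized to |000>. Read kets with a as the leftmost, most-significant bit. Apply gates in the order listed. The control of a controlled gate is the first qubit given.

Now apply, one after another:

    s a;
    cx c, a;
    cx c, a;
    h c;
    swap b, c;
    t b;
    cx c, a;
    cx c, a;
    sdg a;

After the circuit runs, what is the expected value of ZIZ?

In the final state, ZIZ has expectation 1.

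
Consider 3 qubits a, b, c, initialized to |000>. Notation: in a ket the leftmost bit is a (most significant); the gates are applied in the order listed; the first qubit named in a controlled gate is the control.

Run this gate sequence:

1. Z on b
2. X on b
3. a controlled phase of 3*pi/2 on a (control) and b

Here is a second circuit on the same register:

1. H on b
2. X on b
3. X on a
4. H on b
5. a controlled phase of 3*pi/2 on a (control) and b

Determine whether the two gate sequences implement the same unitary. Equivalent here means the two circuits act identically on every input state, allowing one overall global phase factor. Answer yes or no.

No: there is an input state on which the two circuits produce genuinely different outputs (not merely differing by a phase).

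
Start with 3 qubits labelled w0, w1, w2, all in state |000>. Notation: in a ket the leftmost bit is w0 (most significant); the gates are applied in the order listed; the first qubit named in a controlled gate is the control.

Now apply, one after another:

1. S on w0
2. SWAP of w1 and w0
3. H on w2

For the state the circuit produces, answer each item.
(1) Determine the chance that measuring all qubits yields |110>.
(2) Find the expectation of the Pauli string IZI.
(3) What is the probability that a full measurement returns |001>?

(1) A full measurement returns |110> with probability 0.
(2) The expectation value of IZI is 1.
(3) Outcome |001> occurs with probability 1/2.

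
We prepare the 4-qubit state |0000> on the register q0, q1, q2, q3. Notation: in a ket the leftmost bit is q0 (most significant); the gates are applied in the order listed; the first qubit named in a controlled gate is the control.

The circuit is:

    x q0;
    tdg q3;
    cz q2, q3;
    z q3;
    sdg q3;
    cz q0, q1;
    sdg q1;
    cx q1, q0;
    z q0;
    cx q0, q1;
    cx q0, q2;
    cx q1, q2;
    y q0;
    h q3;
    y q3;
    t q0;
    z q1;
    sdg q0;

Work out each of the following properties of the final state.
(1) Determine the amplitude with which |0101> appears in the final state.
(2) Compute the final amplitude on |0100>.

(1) The amplitude on |0101> is sqrt(2)/2.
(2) |0100> carries amplitude -sqrt(2)/2 in the final state.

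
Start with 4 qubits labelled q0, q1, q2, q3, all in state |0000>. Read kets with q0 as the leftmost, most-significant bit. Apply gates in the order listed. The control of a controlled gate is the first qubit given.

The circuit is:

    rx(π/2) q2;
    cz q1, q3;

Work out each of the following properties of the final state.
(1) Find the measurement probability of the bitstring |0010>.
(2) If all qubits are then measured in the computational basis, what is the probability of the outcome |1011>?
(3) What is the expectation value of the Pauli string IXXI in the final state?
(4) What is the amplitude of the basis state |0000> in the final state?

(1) Outcome |0010> occurs with probability 1/2.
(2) A full measurement returns |1011> with probability 0.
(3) The observable IXXI averages to 0.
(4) The amplitude on |0000> is sqrt(2)/2.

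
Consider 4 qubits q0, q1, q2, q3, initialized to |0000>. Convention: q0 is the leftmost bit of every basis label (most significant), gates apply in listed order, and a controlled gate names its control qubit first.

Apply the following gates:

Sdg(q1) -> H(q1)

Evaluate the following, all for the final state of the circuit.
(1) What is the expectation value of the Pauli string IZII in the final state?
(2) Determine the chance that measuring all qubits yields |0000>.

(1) The expectation value of IZII is 0.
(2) The probability of measuring |0000> is 1/2.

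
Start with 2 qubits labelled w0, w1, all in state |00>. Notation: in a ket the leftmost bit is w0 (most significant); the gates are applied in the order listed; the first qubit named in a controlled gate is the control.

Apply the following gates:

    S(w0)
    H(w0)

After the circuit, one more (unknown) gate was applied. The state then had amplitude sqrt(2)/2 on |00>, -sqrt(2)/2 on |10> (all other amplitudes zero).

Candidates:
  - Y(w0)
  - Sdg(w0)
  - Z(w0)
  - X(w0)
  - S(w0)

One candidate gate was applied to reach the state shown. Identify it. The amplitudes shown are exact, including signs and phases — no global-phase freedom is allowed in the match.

The applied gate was Z(w0).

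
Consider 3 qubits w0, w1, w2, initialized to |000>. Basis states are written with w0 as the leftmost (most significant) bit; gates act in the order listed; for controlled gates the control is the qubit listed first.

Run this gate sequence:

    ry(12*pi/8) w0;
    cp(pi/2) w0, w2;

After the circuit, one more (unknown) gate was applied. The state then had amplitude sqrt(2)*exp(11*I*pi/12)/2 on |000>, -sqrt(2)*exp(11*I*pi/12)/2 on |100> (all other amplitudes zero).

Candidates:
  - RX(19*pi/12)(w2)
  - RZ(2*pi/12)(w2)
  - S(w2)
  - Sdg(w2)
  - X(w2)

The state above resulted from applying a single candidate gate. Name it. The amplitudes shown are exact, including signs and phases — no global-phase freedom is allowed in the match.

It was RZ(2*pi/12)(w2) that produced the state shown.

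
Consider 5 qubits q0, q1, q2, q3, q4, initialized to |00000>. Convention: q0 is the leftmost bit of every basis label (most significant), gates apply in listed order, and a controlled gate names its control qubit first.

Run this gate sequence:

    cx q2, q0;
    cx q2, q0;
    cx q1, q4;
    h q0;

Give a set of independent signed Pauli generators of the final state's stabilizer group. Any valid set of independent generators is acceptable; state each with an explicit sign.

The stabilizer group can be generated by +XIIII, +IZIII, +IIZII, +IIIZI, +IIIIZ, among other valid generating sets. Key observation: gates 1-2 undo each other exactly, leaving only the rest of the circuit to track.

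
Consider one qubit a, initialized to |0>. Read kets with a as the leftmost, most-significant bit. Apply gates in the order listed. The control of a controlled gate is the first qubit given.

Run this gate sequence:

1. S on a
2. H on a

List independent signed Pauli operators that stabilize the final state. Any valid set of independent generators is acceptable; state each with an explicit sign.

The final state is stabilized by the group generated by +X; other independent generating sets are equally valid.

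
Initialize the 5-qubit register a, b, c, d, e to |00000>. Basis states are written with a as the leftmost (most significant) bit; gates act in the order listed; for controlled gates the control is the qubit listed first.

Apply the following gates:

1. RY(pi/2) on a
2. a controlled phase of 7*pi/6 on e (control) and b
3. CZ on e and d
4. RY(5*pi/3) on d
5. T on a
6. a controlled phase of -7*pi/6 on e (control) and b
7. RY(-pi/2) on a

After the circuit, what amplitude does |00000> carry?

The amplitude on |00000> is sqrt(3)*(-1 - exp(I*pi/4))/4.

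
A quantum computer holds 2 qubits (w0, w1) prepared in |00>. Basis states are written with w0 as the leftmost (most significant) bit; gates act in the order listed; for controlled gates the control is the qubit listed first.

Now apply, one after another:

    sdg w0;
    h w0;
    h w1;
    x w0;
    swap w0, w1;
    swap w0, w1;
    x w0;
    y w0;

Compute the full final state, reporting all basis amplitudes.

The final amplitudes are -I/2 on |00>, -I/2 on |01>, I/2 on |10>, I/2 on |11>. Key observation: steps 4-7 multiply out to the identity, so the circuit reduces to the remaining gates.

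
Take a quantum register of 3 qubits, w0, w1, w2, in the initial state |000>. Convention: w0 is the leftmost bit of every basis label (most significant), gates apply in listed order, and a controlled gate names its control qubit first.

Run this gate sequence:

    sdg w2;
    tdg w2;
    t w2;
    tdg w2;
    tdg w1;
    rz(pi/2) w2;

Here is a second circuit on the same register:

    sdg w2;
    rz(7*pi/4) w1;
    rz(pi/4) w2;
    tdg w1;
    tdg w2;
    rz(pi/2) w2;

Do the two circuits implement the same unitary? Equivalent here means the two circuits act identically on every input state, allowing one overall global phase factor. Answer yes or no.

No: there is an input state on which the two circuits produce genuinely different outputs (not merely differing by a phase).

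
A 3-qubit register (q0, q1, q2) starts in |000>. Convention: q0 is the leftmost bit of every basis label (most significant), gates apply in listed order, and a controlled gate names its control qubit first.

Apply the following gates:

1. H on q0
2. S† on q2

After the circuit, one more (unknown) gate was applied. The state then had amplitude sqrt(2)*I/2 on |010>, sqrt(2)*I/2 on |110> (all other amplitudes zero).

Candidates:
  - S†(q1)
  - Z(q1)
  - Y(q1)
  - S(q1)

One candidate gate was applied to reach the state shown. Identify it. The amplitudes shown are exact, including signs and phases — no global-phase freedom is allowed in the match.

It was Y(q1) that produced the state shown.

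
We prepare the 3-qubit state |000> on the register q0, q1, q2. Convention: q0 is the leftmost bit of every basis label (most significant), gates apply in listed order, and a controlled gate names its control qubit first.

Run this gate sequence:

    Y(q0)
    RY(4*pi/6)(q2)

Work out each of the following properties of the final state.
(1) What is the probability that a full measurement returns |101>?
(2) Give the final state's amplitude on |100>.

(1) Outcome |101> occurs with probability 3/4.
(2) The amplitude on |100> is I/2.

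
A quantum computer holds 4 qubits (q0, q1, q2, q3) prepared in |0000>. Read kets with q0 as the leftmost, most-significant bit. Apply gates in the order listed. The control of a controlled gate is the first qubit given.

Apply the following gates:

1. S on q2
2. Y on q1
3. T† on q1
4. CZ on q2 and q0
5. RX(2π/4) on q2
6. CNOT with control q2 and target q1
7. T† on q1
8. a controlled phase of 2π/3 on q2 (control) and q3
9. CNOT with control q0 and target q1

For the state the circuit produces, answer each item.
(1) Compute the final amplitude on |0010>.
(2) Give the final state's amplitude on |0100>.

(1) The final state's coefficient on |0010> equals -sqrt(2)*exp(3*I*pi/4)/2.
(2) The final state's coefficient on |0100> equals sqrt(2)/2.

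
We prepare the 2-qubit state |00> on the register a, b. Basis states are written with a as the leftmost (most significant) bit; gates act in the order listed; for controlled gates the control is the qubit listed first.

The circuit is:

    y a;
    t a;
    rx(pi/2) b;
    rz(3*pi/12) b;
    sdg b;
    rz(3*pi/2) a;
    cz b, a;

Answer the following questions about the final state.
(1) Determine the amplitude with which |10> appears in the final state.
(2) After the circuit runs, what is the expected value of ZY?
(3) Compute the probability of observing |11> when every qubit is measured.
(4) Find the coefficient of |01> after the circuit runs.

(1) The amplitude on |10> is -sqrt(2)*exp(3*I*pi/8)/2.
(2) The expectation value of ZY is -sqrt(2)/2.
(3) Outcome |11> occurs with probability 1/2.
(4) The amplitude on |01> is 0.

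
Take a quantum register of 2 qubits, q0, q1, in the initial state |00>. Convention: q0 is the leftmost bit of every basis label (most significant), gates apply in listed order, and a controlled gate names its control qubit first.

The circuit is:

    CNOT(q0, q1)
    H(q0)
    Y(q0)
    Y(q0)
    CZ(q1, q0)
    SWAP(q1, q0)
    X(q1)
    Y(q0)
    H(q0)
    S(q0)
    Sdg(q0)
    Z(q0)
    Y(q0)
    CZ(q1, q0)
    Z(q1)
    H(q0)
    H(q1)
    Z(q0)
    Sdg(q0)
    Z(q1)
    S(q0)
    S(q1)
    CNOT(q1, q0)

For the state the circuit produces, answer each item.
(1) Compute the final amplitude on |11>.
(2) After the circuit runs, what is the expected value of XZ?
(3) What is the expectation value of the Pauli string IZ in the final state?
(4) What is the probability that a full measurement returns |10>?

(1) |11> carries amplitude -I/2 in the final state. Key observation: gates 10-11 undo each other exactly, leaving only the rest of the circuit to track.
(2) In the final state, XZ has expectation 1.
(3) The observable IZ averages to 0.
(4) The probability of measuring |10> is 1/4.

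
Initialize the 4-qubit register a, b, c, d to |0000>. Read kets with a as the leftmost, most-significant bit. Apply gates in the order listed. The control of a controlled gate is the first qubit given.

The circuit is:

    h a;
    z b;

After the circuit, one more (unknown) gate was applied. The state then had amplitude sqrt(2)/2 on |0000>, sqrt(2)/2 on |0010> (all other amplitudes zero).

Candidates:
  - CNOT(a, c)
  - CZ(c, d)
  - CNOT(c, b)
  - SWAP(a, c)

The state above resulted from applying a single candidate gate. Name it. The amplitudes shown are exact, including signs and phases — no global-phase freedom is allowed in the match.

The unique candidate consistent with the amplitudes is SWAP(a, c).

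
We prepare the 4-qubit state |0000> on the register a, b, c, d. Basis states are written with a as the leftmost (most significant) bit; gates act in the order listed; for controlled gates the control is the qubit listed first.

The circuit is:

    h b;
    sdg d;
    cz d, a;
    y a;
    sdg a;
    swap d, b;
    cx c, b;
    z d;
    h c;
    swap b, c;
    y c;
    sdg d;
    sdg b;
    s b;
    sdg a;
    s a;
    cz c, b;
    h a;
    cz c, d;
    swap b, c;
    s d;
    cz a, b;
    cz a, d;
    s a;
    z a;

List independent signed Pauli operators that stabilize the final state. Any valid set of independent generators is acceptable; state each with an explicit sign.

The stabilizer group can be generated by -YIIZ, -IIXI, +ZIIX, -IZII, among other valid generating sets.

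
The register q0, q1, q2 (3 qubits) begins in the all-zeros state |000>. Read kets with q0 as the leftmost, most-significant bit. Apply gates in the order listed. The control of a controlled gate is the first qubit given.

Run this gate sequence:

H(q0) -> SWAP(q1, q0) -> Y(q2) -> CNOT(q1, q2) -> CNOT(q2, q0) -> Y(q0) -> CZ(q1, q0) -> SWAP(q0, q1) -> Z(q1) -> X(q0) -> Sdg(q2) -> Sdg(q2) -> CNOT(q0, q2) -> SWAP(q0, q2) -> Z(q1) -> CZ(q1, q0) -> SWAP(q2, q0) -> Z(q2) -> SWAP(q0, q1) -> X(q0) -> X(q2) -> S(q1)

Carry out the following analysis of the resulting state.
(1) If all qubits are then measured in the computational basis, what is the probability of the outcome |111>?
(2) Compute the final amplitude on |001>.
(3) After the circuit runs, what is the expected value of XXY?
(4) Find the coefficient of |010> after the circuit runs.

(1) A full measurement returns |111> with probability 1/2.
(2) The final state's coefficient on |001> equals sqrt(2)/2.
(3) The observable XXY averages to 0.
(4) |010> carries amplitude 0 in the final state.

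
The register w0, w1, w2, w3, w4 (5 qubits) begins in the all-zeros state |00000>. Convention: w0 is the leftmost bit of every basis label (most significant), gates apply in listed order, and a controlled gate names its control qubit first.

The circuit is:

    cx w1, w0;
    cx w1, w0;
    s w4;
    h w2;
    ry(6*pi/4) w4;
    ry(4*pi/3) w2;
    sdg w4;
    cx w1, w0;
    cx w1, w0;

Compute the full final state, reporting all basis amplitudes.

The final amplitudes are 1/4 + sqrt(3)/4 on |00000>, I*(1 + sqrt(3))/4 on |00001>, 1/4 - sqrt(3)/4 on |00100>, I*(1 - sqrt(3))/4 on |00101>, and 0 on every other basis state.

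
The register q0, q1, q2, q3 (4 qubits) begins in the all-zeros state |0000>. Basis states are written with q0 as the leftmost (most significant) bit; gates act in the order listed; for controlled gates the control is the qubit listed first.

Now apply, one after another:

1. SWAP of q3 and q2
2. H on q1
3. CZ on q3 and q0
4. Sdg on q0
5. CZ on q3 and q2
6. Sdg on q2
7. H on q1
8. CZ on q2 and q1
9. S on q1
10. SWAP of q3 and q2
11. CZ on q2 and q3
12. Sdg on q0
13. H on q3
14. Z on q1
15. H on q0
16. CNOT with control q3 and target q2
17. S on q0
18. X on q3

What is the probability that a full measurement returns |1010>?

Outcome |1010> occurs with probability 1/4.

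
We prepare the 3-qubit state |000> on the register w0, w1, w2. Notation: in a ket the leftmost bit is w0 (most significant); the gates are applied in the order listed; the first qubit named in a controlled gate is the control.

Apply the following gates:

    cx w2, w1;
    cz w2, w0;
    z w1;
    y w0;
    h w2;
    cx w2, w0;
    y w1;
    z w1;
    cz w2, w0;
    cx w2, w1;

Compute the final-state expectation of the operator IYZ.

The observable IYZ averages to 0.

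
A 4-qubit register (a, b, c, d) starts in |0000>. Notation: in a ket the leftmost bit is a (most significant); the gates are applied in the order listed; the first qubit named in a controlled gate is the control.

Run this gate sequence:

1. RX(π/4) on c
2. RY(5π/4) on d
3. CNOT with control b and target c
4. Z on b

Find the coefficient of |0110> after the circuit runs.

The final state's coefficient on |0110> equals 0.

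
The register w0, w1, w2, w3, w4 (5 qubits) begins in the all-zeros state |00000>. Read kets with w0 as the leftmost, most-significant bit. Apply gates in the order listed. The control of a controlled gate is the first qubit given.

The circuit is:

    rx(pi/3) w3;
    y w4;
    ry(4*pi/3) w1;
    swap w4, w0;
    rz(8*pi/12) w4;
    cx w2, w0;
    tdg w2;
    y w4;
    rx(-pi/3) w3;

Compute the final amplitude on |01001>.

The amplitude on |01001> is 0.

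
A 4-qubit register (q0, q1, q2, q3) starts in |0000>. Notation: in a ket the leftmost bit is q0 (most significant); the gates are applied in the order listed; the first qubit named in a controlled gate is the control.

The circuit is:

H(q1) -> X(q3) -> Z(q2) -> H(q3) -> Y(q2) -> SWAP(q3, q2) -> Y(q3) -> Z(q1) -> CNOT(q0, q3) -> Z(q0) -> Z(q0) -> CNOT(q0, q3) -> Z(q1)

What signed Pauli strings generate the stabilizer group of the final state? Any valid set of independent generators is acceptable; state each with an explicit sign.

The stabilizer group can be generated by +IXII, -IIXI, +ZIII, +IIIZ, among other valid generating sets. Key observation: gates 8-13 undo each other exactly, leaving only the rest of the circuit to track.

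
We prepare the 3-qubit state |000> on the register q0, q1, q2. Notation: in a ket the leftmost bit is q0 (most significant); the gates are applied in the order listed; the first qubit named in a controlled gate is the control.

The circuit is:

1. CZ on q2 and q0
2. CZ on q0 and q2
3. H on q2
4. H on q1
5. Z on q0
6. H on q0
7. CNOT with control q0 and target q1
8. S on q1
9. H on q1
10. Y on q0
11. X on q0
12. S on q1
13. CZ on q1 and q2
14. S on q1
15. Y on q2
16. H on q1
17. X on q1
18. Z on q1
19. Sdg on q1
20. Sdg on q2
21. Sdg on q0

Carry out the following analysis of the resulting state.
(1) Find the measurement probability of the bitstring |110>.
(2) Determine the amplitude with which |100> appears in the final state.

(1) The probability of measuring |110> is 1/8.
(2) The amplitude on |100> is -sqrt(2)/4.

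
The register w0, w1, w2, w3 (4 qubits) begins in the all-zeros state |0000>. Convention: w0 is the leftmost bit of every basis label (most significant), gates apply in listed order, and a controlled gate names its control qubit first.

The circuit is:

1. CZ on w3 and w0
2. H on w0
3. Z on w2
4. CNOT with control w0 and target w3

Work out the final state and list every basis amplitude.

After the circuit, the state carries amplitude sqrt(2)/2 on |0000>, sqrt(2)/2 on |1001>, and 0 on every other basis state.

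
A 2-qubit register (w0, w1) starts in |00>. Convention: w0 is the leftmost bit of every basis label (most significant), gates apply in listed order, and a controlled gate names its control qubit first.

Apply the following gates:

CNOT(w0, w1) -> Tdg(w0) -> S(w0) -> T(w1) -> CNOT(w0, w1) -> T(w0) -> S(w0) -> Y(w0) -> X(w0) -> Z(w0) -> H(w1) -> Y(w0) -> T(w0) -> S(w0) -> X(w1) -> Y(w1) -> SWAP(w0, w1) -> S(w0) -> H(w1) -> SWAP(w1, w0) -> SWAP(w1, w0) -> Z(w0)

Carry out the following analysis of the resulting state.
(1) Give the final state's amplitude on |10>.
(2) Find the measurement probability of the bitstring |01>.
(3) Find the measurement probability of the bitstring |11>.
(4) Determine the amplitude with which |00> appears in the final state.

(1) |10> carries amplitude -exp(3*I*pi/4)/2 in the final state. Key observation: the block from step 20 through step 21 cancels to the identity and can be dropped.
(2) The probability of measuring |01> is 1/4.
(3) A full measurement returns |11> with probability 1/4.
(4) |00> carries amplitude -exp(I*pi/4)/2 in the final state.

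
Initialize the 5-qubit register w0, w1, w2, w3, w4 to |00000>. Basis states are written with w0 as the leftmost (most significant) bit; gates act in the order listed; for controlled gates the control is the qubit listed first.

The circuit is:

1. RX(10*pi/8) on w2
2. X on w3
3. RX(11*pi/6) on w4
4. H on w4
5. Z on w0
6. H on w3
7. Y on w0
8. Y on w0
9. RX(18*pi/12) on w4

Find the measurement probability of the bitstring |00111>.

The probability of measuring |00111> is sqrt(2)/32 + 1/16.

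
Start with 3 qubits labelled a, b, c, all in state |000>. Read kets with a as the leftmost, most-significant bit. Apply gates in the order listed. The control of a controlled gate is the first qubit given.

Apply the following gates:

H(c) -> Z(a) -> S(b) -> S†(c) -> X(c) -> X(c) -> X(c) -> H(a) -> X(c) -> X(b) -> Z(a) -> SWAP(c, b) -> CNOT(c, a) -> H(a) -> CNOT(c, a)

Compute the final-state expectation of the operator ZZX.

In the final state, ZZX has expectation 0.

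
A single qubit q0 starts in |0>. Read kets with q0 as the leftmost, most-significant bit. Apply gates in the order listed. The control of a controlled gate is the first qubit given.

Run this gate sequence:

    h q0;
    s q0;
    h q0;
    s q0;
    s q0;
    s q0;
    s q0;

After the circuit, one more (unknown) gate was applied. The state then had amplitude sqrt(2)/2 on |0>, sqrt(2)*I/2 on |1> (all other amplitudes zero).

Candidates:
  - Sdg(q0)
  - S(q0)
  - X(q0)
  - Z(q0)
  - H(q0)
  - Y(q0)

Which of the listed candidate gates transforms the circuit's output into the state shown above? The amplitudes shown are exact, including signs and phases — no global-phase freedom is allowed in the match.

It was H(q0) that produced the state shown.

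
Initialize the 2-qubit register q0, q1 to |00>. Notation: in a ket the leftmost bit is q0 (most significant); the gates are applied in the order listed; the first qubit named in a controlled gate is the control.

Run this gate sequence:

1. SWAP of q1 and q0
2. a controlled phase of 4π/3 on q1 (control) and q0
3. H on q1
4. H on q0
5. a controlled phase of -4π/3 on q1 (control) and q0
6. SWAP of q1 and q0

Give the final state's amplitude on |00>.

The amplitude on |00> is 1/2.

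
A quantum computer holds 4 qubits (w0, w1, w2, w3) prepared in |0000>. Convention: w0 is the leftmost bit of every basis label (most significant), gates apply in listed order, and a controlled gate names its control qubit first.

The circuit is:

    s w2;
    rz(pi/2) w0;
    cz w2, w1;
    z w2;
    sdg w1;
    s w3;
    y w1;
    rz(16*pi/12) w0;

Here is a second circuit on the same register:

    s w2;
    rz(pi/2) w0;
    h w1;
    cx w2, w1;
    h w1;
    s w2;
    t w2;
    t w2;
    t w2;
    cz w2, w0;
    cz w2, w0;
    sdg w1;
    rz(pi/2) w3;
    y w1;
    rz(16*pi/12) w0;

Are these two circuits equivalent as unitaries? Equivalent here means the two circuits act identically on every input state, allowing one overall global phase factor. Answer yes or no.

No, they are not equivalent — no single phase factor reconciles the two unitaries.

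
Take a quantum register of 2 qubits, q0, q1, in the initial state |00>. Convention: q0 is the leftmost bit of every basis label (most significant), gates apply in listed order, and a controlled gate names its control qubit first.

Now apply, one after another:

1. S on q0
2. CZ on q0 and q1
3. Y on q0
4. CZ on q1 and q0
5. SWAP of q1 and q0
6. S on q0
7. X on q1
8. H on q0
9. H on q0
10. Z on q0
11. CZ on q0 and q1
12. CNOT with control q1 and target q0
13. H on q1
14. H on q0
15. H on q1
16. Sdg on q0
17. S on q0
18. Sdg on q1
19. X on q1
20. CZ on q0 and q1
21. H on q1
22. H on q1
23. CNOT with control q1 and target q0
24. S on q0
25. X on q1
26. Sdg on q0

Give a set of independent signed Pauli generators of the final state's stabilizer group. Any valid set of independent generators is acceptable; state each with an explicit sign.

The stabilizer group can be generated by -XI, +IZ, among other valid generating sets.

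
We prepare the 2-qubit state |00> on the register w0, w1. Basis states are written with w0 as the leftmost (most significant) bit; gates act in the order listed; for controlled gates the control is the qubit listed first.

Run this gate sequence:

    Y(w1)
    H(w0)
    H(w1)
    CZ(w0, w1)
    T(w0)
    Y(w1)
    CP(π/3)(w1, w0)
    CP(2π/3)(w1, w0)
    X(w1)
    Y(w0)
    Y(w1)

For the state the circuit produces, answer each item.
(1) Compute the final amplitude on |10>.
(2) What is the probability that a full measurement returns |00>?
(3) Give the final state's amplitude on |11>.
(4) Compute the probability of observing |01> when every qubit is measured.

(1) |10> carries amplitude -1/2 in the final state.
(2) Outcome |00> occurs with probability 1/4.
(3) The amplitude on |11> is 1/2.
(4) Outcome |01> occurs with probability 1/4.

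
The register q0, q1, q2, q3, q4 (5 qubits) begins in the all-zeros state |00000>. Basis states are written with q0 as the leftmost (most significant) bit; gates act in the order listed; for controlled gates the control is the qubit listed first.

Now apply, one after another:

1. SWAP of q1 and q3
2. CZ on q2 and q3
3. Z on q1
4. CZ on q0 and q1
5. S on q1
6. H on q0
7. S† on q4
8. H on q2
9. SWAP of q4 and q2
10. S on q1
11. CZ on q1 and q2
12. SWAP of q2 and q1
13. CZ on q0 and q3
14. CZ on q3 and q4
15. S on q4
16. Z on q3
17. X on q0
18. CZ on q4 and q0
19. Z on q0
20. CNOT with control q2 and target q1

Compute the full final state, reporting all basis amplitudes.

The resulting statevector has amplitude 1/2 on |00000>, I/2 on |00001>, -1/2 on |10000>, I/2 on |10001>, and 0 on every other basis state.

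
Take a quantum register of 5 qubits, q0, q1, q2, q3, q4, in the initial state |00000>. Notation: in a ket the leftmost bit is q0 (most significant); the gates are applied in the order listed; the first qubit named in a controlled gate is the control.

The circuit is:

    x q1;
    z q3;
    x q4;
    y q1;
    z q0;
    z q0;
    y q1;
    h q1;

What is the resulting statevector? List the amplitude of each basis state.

The final amplitudes are sqrt(2)/2 on |00001>, -sqrt(2)/2 on |01001>, and 0 on every other basis state. Key observation: gates 4-7 undo each other exactly, leaving only the rest of the circuit to track.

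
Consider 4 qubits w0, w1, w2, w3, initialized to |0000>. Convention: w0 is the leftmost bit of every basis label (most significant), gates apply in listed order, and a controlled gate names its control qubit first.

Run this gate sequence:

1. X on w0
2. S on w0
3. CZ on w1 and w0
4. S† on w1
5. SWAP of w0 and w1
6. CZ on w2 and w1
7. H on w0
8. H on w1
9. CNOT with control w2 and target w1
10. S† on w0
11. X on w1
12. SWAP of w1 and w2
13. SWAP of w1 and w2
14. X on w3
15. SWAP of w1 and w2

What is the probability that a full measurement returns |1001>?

Outcome |1001> occurs with probability 1/4.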